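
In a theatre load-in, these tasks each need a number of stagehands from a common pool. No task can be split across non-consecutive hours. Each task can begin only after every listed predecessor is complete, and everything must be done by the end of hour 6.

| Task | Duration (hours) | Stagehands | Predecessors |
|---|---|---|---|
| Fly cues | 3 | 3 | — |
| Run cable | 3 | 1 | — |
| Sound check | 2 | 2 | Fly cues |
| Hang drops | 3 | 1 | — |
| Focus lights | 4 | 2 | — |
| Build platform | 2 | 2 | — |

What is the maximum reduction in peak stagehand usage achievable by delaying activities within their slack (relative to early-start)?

3

Early-start peak: h1:9  h2:9  h3:7  h4:4  h5:2  h6:0 ⇒ 9.
Leveled (Fly cues@1, Run cable@1, Sound check@4, Hang drops@4, Focus lights@1, Build platform@5): h1:6  h2:6  h3:6  h4:5  h5:5  h6:3 ⇒ 6.
Reduction 9 − 6 = 3.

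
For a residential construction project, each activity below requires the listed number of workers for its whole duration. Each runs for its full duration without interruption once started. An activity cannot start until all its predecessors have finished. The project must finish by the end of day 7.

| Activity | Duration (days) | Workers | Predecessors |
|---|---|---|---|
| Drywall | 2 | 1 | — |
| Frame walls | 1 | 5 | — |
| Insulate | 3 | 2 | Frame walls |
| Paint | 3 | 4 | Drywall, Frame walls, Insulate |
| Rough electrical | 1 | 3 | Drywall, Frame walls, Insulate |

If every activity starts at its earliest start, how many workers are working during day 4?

2

At early start, day 4 has: Insulate.
Demand: 2 = 2.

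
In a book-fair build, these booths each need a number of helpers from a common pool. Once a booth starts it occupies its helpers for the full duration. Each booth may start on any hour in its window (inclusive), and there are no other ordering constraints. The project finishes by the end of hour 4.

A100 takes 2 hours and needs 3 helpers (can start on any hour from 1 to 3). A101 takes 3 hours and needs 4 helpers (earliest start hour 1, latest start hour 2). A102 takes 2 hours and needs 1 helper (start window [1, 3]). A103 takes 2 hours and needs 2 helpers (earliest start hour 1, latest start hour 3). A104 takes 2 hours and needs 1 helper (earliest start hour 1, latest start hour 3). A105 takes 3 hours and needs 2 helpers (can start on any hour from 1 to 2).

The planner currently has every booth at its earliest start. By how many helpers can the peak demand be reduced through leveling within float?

3

Early-start peak: h1:13  h2:13  h3:6  h4:0 ⇒ 13.
Leveled (A100@1, A101@1, A102@1, A103@3, A104@3, A105@1): h1:10  h2:10  h3:9  h4:3 ⇒ 10.
Reduction 13 − 10 = 3.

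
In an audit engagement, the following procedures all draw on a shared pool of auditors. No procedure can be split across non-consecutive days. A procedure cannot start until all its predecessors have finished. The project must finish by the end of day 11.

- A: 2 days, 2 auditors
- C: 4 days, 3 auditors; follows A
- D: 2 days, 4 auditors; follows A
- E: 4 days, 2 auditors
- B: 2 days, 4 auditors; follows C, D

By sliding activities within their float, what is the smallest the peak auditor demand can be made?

Early-start (A@1, C@3, D@3, E@1, B@7) gives peak 9: d1:4  d2:4  d3:9  d4:9  d5:3  d6:3  d7:4  d8:4  d9:0  d10:0  d11:0.
Shift D→7, B→9.
Schedule A@1, C@3, D@7, E@1, B@9: d1:4  d2:4  d3:5  d4:5  d5:3  d6:3  d7:4  d8:4  d9:4  d10:4  d11:0 — peak 5.

5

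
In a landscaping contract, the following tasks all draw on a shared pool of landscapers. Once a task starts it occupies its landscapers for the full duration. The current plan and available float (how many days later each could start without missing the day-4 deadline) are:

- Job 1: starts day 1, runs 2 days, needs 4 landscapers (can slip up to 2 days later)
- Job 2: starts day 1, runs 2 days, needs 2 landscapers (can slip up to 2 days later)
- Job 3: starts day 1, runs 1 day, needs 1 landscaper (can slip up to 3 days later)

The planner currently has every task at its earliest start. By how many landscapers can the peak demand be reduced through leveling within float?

3

Early-start peak: d1:7  d2:6  d3:0  d4:0 ⇒ 7.
Leveled (Job 1@1, Job 2@3, Job 3@3): d1:4  d2:4  d3:3  d4:2 ⇒ 4.
Reduction 7 − 4 = 3.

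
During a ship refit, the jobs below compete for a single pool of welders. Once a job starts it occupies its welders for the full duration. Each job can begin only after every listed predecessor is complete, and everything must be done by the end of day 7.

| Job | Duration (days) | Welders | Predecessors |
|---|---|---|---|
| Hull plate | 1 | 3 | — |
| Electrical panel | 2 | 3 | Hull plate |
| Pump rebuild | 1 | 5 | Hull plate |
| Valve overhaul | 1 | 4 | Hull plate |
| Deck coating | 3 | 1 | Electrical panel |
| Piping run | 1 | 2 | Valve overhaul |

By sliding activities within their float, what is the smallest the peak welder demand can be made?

Early-start (Hull plate@1, Electrical panel@2, Pump rebuild@2, Valve overhaul@2, Deck coating@4, Piping run@3) gives peak 12: d1:3  d2:12  d3:5  d4:1  d5:1  d6:1  d7:0.
Shift Pump rebuild→4, Valve overhaul→5, Deck coating→5, Piping run→6.
Schedule Hull plate@1, Electrical panel@2, Pump rebuild@4, Valve overhaul@5, Deck coating@5, Piping run@6: d1:3  d2:3  d3:3  d4:5  d5:5  d6:3  d7:1 — peak 5.

5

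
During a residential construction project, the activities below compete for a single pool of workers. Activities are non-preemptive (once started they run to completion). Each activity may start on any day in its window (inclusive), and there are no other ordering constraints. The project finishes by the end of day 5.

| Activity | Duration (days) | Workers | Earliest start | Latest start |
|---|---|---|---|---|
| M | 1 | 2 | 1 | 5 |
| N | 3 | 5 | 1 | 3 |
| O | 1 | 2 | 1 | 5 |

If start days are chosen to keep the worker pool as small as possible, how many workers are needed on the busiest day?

5

Early-start (M@1, N@1, O@1) gives peak 9: d1:9  d2:5  d3:5  d4:0  d5:0.
Shift N→2.
Schedule M@1, N@2, O@1: d1:4  d2:5  d3:5  d4:5  d5:0 — peak 5.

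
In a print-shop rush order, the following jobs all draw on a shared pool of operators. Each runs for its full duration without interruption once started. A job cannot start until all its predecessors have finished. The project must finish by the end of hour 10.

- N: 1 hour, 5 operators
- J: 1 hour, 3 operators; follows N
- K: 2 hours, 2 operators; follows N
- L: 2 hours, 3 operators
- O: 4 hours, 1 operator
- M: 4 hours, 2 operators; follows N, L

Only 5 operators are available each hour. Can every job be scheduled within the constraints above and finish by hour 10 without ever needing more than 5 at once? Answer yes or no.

yes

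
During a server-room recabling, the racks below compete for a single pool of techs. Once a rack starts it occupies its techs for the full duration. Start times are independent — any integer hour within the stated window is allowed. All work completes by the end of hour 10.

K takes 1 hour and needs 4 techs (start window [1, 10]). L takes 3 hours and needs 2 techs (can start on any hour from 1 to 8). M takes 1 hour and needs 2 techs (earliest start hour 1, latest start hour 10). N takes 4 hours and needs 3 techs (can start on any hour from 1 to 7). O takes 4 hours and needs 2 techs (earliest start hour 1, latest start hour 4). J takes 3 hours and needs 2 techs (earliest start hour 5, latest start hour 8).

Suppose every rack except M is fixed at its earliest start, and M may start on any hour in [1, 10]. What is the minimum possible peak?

M@1: h1:13  h2:7  h3:7  h4:5  h5:2  h6:2  h7:2  h8:0  h9:0  h10:0 → peak 13
M@2: h1:11  h2:9  h3:7  h4:5  h5:2  h6:2  h7:2  h8:0  h9:0  h10:0 → peak 11
M@3: h1:11  h2:7  h3:9  h4:5  h5:2  h6:2  h7:2  h8:0  h9:0  h10:0 → peak 11
M@4: h1:11  h2:7  h3:7  h4:7  h5:2  h6:2  h7:2  h8:0  h9:0  h10:0 → peak 11
M@5: h1:11  h2:7  h3:7  h4:5  h5:4  h6:2  h7:2  h8:0  h9:0  h10:0 → peak 11
M@6: h1:11  h2:7  h3:7  h4:5  h5:2  h6:4  h7:2  h8:0  h9:0  h10:0 → peak 11
M@7: h1:11  h2:7  h3:7  h4:5  h5:2  h6:2  h7:4  h8:0  h9:0  h10:0 → peak 11
M@8: h1:11  h2:7  h3:7  h4:5  h5:2  h6:2  h7:2  h8:2  h9:0  h10:0 → peak 11
M@9: h1:11  h2:7  h3:7  h4:5  h5:2  h6:2  h7:2  h8:0  h9:2  h10:0 → peak 11
M@10: h1:11  h2:7  h3:7  h4:5  h5:2  h6:2  h7:2  h8:0  h9:0  h10:2 → peak 11
Best is M@2, peak 11.

11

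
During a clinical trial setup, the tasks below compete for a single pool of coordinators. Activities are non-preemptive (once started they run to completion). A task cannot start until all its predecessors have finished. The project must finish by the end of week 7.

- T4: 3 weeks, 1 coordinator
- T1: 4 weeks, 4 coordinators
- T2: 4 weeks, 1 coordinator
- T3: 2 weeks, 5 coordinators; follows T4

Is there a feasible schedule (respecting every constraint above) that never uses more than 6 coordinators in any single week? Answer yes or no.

yes

Schedule T4@1, T1@1, T2@1, T3@5: w1:6  w2:6  w3:6  w4:5  w5:5  w6:5  w7:0 — peak 6 ≤ 6.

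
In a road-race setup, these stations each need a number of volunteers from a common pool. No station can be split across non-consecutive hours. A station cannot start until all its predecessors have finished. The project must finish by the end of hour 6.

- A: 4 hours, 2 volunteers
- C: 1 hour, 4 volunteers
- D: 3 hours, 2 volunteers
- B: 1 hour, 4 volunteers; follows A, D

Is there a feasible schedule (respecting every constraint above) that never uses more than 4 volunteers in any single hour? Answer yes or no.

Schedule A@1, C@5, D@1, B@6: h1:4  h2:4  h3:4  h4:2  h5:4  h6:4 — peak 4 ≤ 4.

yes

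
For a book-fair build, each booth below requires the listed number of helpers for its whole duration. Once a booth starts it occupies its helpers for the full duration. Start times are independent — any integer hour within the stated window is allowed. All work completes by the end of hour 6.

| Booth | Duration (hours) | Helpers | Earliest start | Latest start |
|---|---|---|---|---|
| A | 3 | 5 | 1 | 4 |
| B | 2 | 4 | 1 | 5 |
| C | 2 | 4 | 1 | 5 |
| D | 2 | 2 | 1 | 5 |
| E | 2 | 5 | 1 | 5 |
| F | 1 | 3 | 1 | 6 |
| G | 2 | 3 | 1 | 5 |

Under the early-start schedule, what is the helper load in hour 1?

At early start, hour 1 has: A, B, C, D, E, F, G.
Demand: 5 + 4 + 4 + 2 + 5 + 3 + 3 = 26.

26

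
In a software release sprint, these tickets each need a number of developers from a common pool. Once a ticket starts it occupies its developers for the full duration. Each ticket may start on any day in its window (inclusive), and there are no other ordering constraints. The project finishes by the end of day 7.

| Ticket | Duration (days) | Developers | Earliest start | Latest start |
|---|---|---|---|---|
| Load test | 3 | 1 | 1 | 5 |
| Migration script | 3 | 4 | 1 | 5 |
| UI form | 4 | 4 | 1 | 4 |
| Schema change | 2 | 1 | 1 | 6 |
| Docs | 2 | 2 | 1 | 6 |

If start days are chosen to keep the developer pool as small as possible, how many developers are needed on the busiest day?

Early-start (Load test@1, Migration script@1, UI form@1, Schema change@1, Docs@1) gives peak 12: d1:12  d2:12  d3:9  d4:4  d5:0  d6:0  d7:0.
Shift UI form→4, Docs→4.
Schedule Load test@1, Migration script@1, UI form@4, Schema change@1, Docs@4: d1:6  d2:6  d3:5  d4:6  d5:6  d6:4  d7:4 — peak 6.
Total developer-days = 37 over 7 days ⇒ peak ≥ ⌈37/7⌉ = 6, so 6 is optimal.

6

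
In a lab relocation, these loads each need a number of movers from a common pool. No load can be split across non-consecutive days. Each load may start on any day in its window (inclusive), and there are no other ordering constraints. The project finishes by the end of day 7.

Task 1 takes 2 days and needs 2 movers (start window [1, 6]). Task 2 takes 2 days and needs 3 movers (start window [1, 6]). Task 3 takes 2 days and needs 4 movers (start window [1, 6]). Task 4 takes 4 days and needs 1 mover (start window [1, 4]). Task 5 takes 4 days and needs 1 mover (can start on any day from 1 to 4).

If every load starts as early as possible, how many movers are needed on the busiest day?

11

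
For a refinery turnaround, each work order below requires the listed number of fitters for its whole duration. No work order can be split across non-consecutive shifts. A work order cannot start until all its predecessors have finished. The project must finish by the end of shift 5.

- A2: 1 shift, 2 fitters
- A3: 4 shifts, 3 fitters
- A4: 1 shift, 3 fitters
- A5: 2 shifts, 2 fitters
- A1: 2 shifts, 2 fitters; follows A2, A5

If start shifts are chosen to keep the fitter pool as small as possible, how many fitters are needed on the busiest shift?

5

Early-start (A2@1, A3@1, A4@1, A5@1, A1@3) gives peak 10: s1:10  s2:5  s3:5  s4:5  s5:0.
Shift A4→5, A5→2, A1→4.
Schedule A2@1, A3@1, A4@5, A5@2, A1@4: s1:5  s2:5  s3:5  s4:5  s5:5 — peak 5.
Total fitter-shifts = 25 over 5 shifts ⇒ peak ≥ ⌈25/5⌉ = 5, so 5 is optimal.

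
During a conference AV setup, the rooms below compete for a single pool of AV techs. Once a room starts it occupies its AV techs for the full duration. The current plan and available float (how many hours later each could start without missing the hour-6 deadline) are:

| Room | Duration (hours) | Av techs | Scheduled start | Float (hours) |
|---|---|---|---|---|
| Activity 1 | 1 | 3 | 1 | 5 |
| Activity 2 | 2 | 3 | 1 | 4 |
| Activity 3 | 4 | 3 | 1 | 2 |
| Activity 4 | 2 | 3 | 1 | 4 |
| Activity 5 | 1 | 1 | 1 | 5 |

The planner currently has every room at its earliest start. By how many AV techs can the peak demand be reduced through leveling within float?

Early-start peak: h1:13  h2:9  h3:3  h4:3  h5:0  h6:0 ⇒ 13.
Leveled (Activity 1@1, Activity 2@1, Activity 3@2, Activity 4@3, Activity 5@5): h1:6  h2:6  h3:6  h4:6  h5:4  h6:0 ⇒ 6.
Reduction 13 − 6 = 7.

7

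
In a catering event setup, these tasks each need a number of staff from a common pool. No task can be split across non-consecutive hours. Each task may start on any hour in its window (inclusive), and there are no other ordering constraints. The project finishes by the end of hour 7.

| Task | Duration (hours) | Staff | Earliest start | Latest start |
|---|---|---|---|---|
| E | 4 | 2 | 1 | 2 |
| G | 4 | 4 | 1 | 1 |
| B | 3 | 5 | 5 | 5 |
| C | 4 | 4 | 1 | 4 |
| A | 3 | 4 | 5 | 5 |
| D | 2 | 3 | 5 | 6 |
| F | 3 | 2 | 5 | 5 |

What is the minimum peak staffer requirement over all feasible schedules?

14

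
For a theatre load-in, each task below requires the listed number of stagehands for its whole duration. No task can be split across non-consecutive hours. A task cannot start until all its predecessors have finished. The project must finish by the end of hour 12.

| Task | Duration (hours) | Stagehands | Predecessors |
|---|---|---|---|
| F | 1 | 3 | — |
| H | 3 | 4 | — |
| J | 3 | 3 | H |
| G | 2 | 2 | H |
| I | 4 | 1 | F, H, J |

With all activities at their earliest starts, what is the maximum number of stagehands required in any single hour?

7

Early-start schedule: F@1, H@1, J@4, G@4, I@7.
Load per hour: hour 1: 7, hour 2: 4, hour 3: 4, hour 4: 5, hour 5: 5, hour 6: 3, hour 7: 1, hour 8: 1, hour 9: 1, hour 10: 1, hour 11: 0, hour 12: 0.
Peak is 7.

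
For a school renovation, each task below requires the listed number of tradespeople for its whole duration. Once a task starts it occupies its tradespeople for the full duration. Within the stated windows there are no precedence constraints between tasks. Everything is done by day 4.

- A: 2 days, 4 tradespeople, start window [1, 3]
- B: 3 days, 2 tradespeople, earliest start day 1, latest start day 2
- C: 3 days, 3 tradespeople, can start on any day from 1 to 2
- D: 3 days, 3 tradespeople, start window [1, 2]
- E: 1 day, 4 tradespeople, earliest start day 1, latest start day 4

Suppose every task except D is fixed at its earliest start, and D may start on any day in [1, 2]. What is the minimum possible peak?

D@1: d1:16  d2:12  d3:8  d4:0 → peak 16
D@2: d1:13  d2:12  d3:8  d4:3 → peak 13
Best is D@2, peak 13.

13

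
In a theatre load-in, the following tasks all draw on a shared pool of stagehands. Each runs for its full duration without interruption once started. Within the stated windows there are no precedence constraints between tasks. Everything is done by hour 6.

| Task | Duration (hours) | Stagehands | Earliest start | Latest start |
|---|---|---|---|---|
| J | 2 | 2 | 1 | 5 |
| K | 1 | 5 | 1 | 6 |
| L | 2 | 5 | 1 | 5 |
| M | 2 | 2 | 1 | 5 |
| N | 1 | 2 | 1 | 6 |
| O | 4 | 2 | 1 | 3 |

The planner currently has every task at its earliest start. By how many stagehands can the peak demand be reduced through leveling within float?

11

Early-start peak: h1:18  h2:11  h3:2  h4:2  h5:0  h6:0 ⇒ 18.
Leveled (J@1, K@1, L@2, M@4, N@4, O@3): h1:7  h2:7  h3:7  h4:6  h5:4  h6:2 ⇒ 7.
Reduction 18 − 7 = 11.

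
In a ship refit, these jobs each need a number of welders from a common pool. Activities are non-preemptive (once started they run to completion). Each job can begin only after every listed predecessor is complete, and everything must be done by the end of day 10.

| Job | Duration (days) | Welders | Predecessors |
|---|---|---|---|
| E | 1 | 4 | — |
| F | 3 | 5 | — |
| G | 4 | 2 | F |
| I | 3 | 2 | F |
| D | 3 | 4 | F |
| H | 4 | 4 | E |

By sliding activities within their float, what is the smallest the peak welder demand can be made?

Early-start (E@1, F@1, G@4, I@4, D@4, H@2) gives peak 12: d1:9  d2:9  d3:9  d4:12  d5:12  d6:8  d7:2  d8:0  d9:0  d10:0.
Shift E→4, D→8, H→5.
Schedule E@4, F@1, G@4, I@4, D@8, H@5: d1:5  d2:5  d3:5  d4:8  d5:8  d6:8  d7:6  d8:8  d9:4  d10:4 — peak 8.

8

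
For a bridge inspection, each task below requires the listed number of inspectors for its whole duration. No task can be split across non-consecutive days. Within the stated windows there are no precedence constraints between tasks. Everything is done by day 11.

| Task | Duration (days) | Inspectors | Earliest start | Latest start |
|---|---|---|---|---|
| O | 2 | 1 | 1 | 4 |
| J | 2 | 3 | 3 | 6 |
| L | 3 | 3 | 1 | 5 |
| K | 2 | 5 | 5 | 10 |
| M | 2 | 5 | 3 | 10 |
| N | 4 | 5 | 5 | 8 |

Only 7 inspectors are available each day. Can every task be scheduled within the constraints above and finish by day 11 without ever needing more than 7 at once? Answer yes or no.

no

The minimum achievable peak is 8; 7 < 8, so no feasible schedule stays within the cap.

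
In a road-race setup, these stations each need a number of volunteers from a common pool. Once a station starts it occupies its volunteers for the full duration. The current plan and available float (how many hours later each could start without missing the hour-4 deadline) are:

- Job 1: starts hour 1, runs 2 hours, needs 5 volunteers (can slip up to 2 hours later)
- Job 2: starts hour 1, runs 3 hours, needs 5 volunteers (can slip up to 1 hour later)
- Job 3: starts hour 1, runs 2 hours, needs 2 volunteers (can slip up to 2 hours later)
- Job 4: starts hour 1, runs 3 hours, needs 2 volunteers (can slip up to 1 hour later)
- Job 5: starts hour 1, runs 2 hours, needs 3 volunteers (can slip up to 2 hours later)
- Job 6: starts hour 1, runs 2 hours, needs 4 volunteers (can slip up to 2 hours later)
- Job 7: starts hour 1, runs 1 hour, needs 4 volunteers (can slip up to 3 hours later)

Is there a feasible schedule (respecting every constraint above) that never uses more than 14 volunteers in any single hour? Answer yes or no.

Schedule Job 1@1, Job 2@1, Job 3@1, Job 4@1, Job 5@3, Job 6@3, Job 7@4: h1:14  h2:14  h3:14  h4:11 — peak 14 ≤ 14.

yes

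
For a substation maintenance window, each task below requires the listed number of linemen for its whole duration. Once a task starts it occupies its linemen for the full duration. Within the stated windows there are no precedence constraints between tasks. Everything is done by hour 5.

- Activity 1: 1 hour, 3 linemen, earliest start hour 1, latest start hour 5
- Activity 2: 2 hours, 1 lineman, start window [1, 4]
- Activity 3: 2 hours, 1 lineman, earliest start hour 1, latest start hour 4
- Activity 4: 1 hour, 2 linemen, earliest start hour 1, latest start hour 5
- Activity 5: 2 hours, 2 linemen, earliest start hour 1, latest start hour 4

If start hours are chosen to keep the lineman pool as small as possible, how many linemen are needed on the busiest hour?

Early-start (Activity 1@1, Activity 2@1, Activity 3@1, Activity 4@1, Activity 5@1) gives peak 9: h1:9  h2:4  h3:0  h4:0  h5:0.
Shift Activity 2→2, Activity 3→3, Activity 4→2, Activity 5→4.
Schedule Activity 1@1, Activity 2@2, Activity 3@3, Activity 4@2, Activity 5@4: h1:3  h2:3  h3:2  h4:3  h5:2 — peak 3.
Total lineman-hours = 13 over 5 hours ⇒ peak ≥ ⌈13/5⌉ = 3, so 3 is optimal.

3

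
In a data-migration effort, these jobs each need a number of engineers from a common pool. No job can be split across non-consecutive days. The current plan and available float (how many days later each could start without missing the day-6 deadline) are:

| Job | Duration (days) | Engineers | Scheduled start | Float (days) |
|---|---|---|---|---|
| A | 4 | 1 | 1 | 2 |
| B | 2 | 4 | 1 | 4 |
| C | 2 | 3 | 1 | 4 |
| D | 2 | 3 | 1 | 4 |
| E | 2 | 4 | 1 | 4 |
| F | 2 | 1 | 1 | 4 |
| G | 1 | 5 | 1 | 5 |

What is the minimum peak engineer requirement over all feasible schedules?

Early-start (A@1, B@1, C@1, D@1, E@1, F@1, G@1) gives peak 21: d1:21  d2:16  d3:1  d4:1  d5:0  d6:0.
Shift D→3, E→3, F→5, G→5.
Schedule A@1, B@1, C@1, D@3, E@3, F@5, G@5: d1:8  d2:8  d3:8  d4:8  d5:6  d6:1 — peak 8.

8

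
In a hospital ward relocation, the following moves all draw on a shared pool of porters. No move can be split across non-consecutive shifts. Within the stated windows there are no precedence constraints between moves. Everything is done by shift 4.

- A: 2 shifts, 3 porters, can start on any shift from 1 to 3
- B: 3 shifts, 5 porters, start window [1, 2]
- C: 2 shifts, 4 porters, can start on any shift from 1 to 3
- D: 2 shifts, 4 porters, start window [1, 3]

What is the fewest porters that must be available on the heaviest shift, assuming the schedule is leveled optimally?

Early-start (A@1, B@1, C@1, D@1) gives peak 16: s1:16  s2:16  s3:5  s4:0.
Shift D→3.
Schedule A@1, B@1, C@1, D@3: s1:12  s2:12  s3:9  s4:4 — peak 12.

12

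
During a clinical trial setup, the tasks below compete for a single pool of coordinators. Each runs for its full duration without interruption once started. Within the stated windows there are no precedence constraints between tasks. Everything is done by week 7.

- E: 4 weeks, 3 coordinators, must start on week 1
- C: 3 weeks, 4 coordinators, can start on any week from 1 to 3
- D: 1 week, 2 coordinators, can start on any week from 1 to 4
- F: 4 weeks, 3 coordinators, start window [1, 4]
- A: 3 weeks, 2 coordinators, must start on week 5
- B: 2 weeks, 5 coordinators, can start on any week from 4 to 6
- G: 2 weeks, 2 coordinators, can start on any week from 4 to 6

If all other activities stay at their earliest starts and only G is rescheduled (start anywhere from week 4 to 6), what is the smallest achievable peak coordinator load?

12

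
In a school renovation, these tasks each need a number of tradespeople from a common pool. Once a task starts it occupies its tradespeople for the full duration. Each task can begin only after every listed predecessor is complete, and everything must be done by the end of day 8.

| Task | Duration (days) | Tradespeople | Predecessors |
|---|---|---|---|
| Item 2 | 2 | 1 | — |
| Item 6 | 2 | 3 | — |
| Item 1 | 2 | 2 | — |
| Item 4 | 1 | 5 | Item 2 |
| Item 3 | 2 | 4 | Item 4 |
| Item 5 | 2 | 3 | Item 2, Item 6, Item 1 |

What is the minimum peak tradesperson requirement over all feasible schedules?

Early-start (Item 2@1, Item 6@1, Item 1@1, Item 4@3, Item 3@4, Item 5@3) gives peak 8: d1:6  d2:6  d3:8  d4:7  d5:4  d6:0  d7:0  d8:0.
Shift Item 5→6.
Schedule Item 2@1, Item 6@1, Item 1@1, Item 4@3, Item 3@4, Item 5@6: d1:6  d2:6  d3:5  d4:4  d5:4  d6:3  d7:3  d8:0 — peak 6.

6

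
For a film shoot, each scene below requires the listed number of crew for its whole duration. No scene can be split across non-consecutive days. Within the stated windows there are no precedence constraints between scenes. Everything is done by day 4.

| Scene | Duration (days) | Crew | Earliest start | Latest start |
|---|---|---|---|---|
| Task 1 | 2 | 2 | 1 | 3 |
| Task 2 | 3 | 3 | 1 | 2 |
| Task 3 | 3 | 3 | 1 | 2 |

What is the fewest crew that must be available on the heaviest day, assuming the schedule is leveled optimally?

Schedule Task 1@1, Task 2@1, Task 3@1: d1:8  d2:8  d3:6  d4:0 — peak 8.
No arrangement of the 12 feasible schedules does better.

8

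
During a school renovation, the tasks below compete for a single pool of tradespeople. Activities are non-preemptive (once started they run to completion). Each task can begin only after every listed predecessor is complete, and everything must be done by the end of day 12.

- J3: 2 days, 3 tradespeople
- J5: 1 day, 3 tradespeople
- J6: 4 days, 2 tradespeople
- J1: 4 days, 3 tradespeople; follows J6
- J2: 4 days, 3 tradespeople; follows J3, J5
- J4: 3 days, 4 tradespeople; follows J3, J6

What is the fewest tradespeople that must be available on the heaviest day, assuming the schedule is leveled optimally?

Early-start (J3@1, J5@1, J6@1, J1@5, J2@3, J4@5) gives peak 10: d1:8  d2:5  d3:5  d4:5  d5:10  d6:10  d7:7  d8:3  d9:0  d10:0  d11:0  d12:0.
Shift J6→2, J1→6, J4→10.
Schedule J3@1, J5@1, J6@2, J1@6, J2@3, J4@10: d1:6  d2:5  d3:5  d4:5  d5:5  d6:6  d7:3  d8:3  d9:3  d10:4  d11:4  d12:4 — peak 6.

6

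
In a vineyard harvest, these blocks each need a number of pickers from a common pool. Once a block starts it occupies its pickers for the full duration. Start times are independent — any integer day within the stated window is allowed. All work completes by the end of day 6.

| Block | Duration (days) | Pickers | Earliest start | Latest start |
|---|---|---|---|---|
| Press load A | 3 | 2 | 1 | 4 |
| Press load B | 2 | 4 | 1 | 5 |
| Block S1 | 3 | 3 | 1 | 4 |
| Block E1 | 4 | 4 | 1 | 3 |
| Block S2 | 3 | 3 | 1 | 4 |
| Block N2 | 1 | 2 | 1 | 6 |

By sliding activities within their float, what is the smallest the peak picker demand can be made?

9

Early-start (Press load A@1, Press load B@1, Block S1@1, Block E1@1, Block S2@1, Block N2@1) gives peak 18: d1:18  d2:16  d3:12  d4:4  d5:0  d6:0.
Shift Block E1→3, Block S2→4, Block N2→4.
Schedule Press load A@1, Press load B@1, Block S1@1, Block E1@3, Block S2@4, Block N2@4: d1:9  d2:9  d3:9  d4:9  d5:7  d6:7 — peak 9.
Total picker-days = 50 over 6 days ⇒ peak ≥ ⌈50/6⌉ = 9, so 9 is optimal.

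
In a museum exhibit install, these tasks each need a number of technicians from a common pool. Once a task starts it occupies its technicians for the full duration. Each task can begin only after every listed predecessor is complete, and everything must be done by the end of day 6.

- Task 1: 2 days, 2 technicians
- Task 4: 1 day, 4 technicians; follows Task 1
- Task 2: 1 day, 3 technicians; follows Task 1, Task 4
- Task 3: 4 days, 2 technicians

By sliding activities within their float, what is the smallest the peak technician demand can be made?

4

Early-start (Task 1@1, Task 4@3, Task 2@4, Task 3@1) gives peak 6: d1:4  d2:4  d3:6  d4:5  d5:0  d6:0.
Shift Task 4→5, Task 2→6.
Schedule Task 1@1, Task 4@5, Task 2@6, Task 3@1: d1:4  d2:4  d3:2  d4:2  d5:4  d6:3 — peak 4.
Total technician-days = 19 over 6 days ⇒ peak ≥ ⌈19/6⌉ = 4, so 4 is optimal.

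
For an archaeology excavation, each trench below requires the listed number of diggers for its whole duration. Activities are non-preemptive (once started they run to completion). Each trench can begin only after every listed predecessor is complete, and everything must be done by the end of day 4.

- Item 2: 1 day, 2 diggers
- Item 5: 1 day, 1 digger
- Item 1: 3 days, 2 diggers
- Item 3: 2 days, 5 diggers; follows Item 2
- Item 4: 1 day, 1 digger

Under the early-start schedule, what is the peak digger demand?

Early-start schedule: Item 2@1, Item 5@1, Item 1@1, Item 3@2, Item 4@1.
Load per day: day 1: 6, day 2: 7, day 3: 7, day 4: 0.
Peak is 7.

7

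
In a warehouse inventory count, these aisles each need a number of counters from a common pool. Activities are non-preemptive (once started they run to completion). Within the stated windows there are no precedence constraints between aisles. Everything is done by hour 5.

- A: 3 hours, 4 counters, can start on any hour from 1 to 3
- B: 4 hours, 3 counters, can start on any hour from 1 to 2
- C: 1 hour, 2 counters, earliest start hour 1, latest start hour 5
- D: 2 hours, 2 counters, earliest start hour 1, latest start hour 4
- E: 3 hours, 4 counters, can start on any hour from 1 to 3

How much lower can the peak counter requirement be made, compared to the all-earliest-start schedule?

4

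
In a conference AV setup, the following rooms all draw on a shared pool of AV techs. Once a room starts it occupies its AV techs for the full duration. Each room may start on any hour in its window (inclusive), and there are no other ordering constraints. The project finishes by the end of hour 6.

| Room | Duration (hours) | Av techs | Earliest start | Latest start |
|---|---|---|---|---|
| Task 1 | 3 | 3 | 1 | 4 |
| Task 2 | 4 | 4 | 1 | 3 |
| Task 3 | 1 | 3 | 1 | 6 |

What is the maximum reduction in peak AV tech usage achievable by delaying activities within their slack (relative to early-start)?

3

Early-start peak: h1:10  h2:7  h3:7  h4:4  h5:0  h6:0 ⇒ 10.
Leveled (Task 1@1, Task 2@1, Task 3@4): h1:7  h2:7  h3:7  h4:7  h5:0  h6:0 ⇒ 7.
Reduction 10 − 7 = 3.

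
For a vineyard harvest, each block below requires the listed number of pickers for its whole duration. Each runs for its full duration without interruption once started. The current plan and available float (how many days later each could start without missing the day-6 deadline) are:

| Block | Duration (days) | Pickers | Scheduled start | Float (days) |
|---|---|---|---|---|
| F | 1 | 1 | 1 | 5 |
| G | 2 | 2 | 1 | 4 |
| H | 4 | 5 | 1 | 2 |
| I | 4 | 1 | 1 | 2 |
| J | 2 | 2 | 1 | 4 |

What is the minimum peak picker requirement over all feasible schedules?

6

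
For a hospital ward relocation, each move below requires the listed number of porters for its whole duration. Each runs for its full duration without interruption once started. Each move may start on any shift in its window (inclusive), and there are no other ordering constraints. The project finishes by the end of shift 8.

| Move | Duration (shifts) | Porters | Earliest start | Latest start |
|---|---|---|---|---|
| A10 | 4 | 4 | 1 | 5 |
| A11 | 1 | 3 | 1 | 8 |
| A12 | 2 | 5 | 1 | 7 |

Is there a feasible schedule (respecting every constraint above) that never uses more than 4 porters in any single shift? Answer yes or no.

The minimum achievable peak is 5; 4 < 5, so no feasible schedule stays within the cap.

no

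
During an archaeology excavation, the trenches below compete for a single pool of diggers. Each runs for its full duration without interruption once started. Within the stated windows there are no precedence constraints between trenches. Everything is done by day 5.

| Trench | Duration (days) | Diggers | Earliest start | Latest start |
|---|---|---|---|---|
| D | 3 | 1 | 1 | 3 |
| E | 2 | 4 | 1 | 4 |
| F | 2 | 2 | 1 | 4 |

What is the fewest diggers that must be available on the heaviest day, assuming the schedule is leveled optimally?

Early-start (D@1, E@1, F@1) gives peak 7: d1:7  d2:7  d3:1  d4:0  d5:0.
Shift E→4.
Schedule D@1, E@4, F@1: d1:3  d2:3  d3:1  d4:4  d5:4 — peak 4.

4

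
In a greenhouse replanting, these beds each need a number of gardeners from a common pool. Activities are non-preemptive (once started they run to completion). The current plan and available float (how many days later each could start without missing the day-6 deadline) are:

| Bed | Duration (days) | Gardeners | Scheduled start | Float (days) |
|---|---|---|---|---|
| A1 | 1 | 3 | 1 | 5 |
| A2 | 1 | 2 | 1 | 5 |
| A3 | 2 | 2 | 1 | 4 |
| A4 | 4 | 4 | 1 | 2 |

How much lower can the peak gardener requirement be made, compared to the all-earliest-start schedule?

6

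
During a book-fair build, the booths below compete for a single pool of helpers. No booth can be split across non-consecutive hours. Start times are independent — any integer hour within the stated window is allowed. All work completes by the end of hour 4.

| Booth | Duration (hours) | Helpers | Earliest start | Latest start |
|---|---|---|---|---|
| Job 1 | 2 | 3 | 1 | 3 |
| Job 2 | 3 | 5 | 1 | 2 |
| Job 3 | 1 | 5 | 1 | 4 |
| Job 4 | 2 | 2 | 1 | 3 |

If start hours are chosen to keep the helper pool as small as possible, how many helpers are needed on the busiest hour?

Early-start (Job 1@1, Job 2@1, Job 3@1, Job 4@1) gives peak 15: h1:15  h2:10  h3:5  h4:0.
Shift Job 3→4, Job 4→3.
Schedule Job 1@1, Job 2@1, Job 3@4, Job 4@3: h1:8  h2:8  h3:7  h4:7 — peak 8.
Total helper-hours = 30 over 4 hours ⇒ peak ≥ ⌈30/4⌉ = 8, so 8 is optimal.

8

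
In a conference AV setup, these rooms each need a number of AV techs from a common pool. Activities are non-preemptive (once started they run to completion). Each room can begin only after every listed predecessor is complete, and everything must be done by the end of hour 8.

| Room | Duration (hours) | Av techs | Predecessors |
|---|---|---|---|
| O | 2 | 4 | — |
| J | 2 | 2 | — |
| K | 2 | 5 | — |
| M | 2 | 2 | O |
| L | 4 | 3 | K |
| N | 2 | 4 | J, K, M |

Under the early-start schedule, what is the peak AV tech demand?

Early-start schedule: O@1, J@1, K@1, M@3, L@3, N@5.
Load per hour: hour 1: 11, hour 2: 11, hour 3: 5, hour 4: 5, hour 5: 7, hour 6: 7, hour 7: 0, hour 8: 0.
Peak is 11.

11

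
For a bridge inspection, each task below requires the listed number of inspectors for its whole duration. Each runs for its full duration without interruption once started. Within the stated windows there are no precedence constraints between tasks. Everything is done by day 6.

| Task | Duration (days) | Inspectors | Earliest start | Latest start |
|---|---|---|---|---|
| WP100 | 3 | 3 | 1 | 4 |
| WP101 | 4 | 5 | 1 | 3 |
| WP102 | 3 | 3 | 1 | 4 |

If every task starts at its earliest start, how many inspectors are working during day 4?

5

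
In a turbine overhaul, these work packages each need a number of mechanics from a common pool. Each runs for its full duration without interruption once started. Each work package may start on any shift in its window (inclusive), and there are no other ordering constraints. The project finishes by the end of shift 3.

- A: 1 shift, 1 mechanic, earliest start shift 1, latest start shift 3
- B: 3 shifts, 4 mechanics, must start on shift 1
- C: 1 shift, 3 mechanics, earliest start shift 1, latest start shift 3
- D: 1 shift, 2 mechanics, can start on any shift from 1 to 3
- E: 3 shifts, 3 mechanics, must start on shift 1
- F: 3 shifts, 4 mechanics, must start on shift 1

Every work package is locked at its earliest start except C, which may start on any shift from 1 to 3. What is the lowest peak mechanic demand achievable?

14

C@1: s1:17  s2:11  s3:11 → peak 17
C@2: s1:14  s2:14  s3:11 → peak 14
C@3: s1:14  s2:11  s3:14 → peak 14
Best is C@2, peak 14.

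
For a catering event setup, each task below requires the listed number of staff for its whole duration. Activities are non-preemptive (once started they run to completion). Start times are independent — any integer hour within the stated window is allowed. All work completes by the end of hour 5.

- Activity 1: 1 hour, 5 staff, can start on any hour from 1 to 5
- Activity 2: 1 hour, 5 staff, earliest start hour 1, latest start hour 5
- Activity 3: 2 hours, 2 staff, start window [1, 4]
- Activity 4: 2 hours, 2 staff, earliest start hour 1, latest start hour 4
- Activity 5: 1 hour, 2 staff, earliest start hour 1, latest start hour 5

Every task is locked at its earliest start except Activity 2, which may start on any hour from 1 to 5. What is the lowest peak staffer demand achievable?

Activity 2@1: h1:16  h2:4  h3:0  h4:0  h5:0 → peak 16
Activity 2@2: h1:11  h2:9  h3:0  h4:0  h5:0 → peak 11
Activity 2@3: h1:11  h2:4  h3:5  h4:0  h5:0 → peak 11
Activity 2@4: h1:11  h2:4  h3:0  h4:5  h5:0 → peak 11
Activity 2@5: h1:11  h2:4  h3:0  h4:0  h5:5 → peak 11
Best is Activity 2@2, peak 11.

11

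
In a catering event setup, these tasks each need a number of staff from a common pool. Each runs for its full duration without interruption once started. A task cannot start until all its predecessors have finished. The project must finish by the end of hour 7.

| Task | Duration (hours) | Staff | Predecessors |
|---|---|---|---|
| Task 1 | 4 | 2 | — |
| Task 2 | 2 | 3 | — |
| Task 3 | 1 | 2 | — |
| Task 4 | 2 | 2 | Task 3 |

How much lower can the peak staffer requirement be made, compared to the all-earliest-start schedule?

3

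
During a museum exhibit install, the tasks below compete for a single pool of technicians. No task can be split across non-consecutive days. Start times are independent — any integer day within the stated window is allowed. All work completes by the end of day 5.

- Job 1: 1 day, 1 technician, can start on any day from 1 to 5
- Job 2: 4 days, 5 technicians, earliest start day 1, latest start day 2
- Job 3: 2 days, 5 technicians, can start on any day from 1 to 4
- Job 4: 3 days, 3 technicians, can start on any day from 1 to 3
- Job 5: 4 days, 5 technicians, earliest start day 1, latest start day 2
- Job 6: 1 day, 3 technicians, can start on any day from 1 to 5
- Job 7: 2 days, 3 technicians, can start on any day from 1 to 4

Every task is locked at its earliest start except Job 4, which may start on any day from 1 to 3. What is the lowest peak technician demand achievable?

Job 4@1: d1:25  d2:21  d3:13  d4:10  d5:0 → peak 25
Job 4@2: d1:22  d2:21  d3:13  d4:13  d5:0 → peak 22
Job 4@3: d1:22  d2:18  d3:13  d4:13  d5:3 → peak 22
Best is Job 4@2, peak 22.

22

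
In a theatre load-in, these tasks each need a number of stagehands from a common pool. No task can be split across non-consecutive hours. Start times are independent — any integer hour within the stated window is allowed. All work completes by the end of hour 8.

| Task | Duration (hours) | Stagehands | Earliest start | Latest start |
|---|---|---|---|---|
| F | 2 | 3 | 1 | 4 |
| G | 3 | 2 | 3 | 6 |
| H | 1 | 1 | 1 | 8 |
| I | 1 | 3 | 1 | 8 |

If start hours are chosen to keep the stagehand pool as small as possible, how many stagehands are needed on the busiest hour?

3

Early-start (F@1, G@3, H@1, I@1) gives peak 7: h1:7  h2:3  h3:2  h4:2  h5:2  h6:0  h7:0  h8:0.
Shift H→3, I→6.
Schedule F@1, G@3, H@3, I@6: h1:3  h2:3  h3:3  h4:2  h5:2  h6:3  h7:0  h8:0 — peak 3.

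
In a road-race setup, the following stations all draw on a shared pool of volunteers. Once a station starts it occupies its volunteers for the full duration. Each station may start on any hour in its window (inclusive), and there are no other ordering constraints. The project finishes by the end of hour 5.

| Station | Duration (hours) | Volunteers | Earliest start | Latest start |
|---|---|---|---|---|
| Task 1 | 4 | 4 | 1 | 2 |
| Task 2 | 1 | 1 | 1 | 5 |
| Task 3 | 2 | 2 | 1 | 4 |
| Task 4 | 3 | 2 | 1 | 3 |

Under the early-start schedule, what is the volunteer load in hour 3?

At early start, hour 3 has: Task 1, Task 4.
Demand: 4 + 2 = 6.

6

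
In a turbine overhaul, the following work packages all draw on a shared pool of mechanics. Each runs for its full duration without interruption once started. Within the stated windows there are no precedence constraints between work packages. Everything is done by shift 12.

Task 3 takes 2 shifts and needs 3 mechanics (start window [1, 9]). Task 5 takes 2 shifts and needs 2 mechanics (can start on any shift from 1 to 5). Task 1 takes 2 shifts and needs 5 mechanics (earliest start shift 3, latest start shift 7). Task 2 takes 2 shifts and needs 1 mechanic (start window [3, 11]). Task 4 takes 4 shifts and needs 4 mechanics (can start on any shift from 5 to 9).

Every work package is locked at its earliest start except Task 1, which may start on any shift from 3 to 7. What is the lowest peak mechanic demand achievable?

Task 1@3: s1:5  s2:5  s3:6  s4:6  s5:4  s6:4  s7:4  s8:4  s9:0  s10:0  s11:0  s12:0 → peak 6
Task 1@4: s1:5  s2:5  s3:1  s4:6  s5:9  s6:4  s7:4  s8:4  s9:0  s10:0  s11:0  s12:0 → peak 9
Task 1@5: s1:5  s2:5  s3:1  s4:1  s5:9  s6:9  s7:4  s8:4  s9:0  s10:0  s11:0  s12:0 → peak 9
Task 1@6: s1:5  s2:5  s3:1  s4:1  s5:4  s6:9  s7:9  s8:4  s9:0  s10:0  s11:0  s12:0 → peak 9
Task 1@7: s1:5  s2:5  s3:1  s4:1  s5:4  s6:4  s7:9  s8:9  s9:0  s10:0  s11:0  s12:0 → peak 9
Best is Task 1@3, peak 6.

6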